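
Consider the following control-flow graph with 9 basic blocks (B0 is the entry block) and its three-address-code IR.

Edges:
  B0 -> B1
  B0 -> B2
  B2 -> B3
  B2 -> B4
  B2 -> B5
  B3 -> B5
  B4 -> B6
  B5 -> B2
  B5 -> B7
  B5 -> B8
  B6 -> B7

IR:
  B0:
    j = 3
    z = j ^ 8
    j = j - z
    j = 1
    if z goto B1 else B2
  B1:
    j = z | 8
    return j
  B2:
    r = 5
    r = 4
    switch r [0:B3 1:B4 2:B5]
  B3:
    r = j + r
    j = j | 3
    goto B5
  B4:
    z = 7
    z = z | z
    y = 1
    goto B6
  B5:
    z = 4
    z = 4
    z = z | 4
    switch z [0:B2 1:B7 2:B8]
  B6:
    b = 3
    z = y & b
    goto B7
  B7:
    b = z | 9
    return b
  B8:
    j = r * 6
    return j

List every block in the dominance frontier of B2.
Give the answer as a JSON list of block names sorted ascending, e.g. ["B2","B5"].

Answer: ["B2"]

Derivation:
idom tree: B1←B0 B2←B0 B3←B2 B4←B2 B5←B2 B6←B4 B7←B2 B8←B5
Join-block Dom:
  B2: preds {B0,B5}: {B0} ∩ {B0,B2,B5} = {B0}; idom=B0
  B5: preds {B2,B3}: {B0,B2} ∩ {B0,B2,B3} = {B0,B2}; idom=B2
  B7: preds {B5,B6}: {B0,B2,B5} ∩ {B0,B2,B4,B6} = {B0,B2}; idom=B2

DF walk-up:
  B2←B0: walk · to B0
  B2←B5: walk B5→B2 to B0
  B5←B2: walk · to B2
  B5←B3: walk B3 to B2
  B7←B5: walk B5 to B2
  B7←B6: walk B6→B4 to B2
  B0 → ∅
  B1 → ∅
  B2 → {B2}
  B3 → {B5}
  B4 → {B7}
  B5 → {B2,B7}
  B6 → {B7}
  B7 → ∅
  B8 → ∅

DF(B2) = ["B2"]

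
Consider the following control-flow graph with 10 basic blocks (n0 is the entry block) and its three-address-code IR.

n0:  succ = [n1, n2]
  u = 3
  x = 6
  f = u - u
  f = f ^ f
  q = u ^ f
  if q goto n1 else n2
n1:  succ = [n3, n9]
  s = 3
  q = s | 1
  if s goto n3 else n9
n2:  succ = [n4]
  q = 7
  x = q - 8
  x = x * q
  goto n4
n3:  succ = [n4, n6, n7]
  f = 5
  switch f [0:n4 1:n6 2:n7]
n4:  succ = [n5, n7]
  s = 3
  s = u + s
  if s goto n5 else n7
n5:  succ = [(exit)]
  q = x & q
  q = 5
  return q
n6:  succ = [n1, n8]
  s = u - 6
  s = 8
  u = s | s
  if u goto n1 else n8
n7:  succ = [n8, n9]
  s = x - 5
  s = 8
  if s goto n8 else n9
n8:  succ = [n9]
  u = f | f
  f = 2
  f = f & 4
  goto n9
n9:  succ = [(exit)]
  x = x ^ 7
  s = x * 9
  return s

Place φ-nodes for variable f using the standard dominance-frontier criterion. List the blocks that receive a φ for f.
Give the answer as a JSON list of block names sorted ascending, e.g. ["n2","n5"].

Answer: ["n1", "n4", "n7", "n8", "n9"]

Working:
idom tree: n1←n0 n2←n0 n3←n1 n4←n0 n5←n4 n6←n3 n7←n0 n8←n0 n9←n0
Dom∩ at merges:
  n1: preds {n0,n6}: {n0} ∩ {n0,n1,n3,n6} = {n0}; idom=n0
  n4: preds {n2,n3}: {n0,n2} ∩ {n0,n1,n3} = {n0}; idom=n0
  n7: preds {n3,n4}: {n0,n1,n3} ∩ {n0,n4} = {n0}; idom=n0
  n8: preds {n6,n7}: {n0,n1,n3,n6} ∩ {n0,n7} = {n0}; idom=n0
  n9: preds {n1,n7,n8}: {n0,n1} ∩ {n0,n7} ∩ {n0,n8} = {n0}; idom=n0

DF derivation:
  n1←n0: walk · to n0
  n1←n6: walk n6→n3→n1 to n0
  n4←n2: walk n2 to n0
  n4←n3: walk n3→n1 to n0
  n7←n3: walk n3→n1 to n0
  n7←n4: walk n4 to n0
  n8←n6: walk n6→n3→n1 to n0
  n8←n7: walk n7 to n0
  n9←n1: walk n1 to n0
  n9←n7: walk n7 to n0
  n9←n8: walk n8 to n0
  DF(n0)=∅
  DF(n1)={n1,n4,n7,n8,n9}
  DF(n2)={n4}
  DF(n3)={n1,n4,n7,n8}
  DF(n4)={n7}
  DF(n5)=∅
  DF(n6)={n1,n8}
  DF(n7)={n8,n9}
  DF(n8)={n9}
  DF(n9)=∅

φ for f: defs {n0,n3,n8}
  DF⁺ = {n1,n4,n7,n8,n9}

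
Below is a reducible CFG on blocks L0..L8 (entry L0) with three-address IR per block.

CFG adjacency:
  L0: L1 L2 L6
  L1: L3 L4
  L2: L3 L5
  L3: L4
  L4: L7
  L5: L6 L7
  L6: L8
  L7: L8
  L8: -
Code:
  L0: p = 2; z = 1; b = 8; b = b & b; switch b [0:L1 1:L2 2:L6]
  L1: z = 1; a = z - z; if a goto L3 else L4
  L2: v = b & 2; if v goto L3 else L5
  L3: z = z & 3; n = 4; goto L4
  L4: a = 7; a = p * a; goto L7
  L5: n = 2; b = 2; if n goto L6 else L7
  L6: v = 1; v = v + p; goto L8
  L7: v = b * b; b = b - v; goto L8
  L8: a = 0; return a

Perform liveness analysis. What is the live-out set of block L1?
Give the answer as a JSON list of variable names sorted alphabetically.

def/use:
  L0: {b,p,z} / ∅
  L1: {a,z} / ∅
  L2: {v} / {b}
  L3: {n,z} / {z}
  L4: {a} / {p}
  L5: {b,n} / ∅
  L6: {v} / {p}
  L7: {b,v} / {b}
  L8: {a} / ∅

Liveness:
  L0 li=∅ lo={b,p,z}
  L1 li={b,p} lo={b,p,z}
  L2 li={b,p,z} lo={b,p,z}
  L3 li={b,p,z} lo={b,p}
  L4 li={b,p} lo={b}
  L5 li={p} lo={b,p}
  L6 li={p} lo=∅
  L7 li={b} lo=∅
  L8 li=∅ lo=∅

live-out(L1) = ["b", "p", "z"]

Answer: ["b", "p", "z"]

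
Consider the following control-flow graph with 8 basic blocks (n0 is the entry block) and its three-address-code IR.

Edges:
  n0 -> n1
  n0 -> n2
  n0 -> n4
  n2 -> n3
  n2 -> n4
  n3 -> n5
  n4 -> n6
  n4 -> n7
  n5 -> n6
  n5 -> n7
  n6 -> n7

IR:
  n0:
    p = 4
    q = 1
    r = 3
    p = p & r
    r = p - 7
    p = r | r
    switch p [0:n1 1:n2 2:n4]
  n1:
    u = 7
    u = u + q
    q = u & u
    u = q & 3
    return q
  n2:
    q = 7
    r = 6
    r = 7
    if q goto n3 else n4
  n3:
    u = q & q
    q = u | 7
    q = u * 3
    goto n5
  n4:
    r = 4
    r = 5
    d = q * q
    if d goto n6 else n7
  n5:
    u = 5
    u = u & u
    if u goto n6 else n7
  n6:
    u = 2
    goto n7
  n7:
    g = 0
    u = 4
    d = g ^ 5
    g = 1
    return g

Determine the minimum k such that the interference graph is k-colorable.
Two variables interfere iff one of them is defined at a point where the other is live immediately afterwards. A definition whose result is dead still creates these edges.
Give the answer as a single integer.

def/use:
  n0: {p,q,r} / ∅
  n1: {q,u} / {q}
  n2: {q,r} / ∅
  n3: {q,u} / {q}
  n4: {d,r} / {q}
  n5: {u} / ∅
  n6: {u} / ∅
  n7: {d,g,u} / ∅

Live sets:
  n0: in=∅ out={q}
  n1: in={q} out=∅
  n2: in=∅ out={q}
  n3: in={q} out=∅
  n4: in={q} out=∅
  n5: in=∅ out=∅
  n6: in=∅ out=∅
  n7: in=∅ out=∅

Interfere edges:
  d: ∅
  g: {u}
  p: {q,r}
  q: {p,r,u}
  r: {p,q}
  u: {g,q}

Colouring:
  {p,q,r} pairwise interfere (3-clique) ⇒ χ ≥ 3
  3-colouring: r0={d,g,q}  r1={p,u}  r2={r}
  χ = 3

Answer: 3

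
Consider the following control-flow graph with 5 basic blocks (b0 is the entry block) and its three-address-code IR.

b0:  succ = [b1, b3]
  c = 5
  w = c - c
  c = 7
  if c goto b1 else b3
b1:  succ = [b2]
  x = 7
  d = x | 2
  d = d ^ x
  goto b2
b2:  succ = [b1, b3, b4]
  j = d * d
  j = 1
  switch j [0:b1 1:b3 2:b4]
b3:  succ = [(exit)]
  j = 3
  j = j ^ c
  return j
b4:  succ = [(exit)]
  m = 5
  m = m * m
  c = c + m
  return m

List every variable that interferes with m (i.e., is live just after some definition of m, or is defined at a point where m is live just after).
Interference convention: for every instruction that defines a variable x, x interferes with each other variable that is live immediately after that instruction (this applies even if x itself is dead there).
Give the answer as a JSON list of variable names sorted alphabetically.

Answer: ["c"]

Derivation:
def/use:
  b0 def {c,w} use ∅
  b1 def {d,x} use ∅
  b2 def {j} use {d}
  b3 def {j} use {c}
  b4 def {c,m} use {c}

Liveness:
  live b0: ∅→{c}
  live b1: {c}→{c,d}
  live b2: {c,d}→{c}
  live b3: {c}→∅
  live b4: {c}→∅

Conflict graph:
  c — {d,j,m,x}
  d — {c,x}
  j — {c}
  m — {c}
  w — ∅
  x — {c,d}

N(m) = ["c"]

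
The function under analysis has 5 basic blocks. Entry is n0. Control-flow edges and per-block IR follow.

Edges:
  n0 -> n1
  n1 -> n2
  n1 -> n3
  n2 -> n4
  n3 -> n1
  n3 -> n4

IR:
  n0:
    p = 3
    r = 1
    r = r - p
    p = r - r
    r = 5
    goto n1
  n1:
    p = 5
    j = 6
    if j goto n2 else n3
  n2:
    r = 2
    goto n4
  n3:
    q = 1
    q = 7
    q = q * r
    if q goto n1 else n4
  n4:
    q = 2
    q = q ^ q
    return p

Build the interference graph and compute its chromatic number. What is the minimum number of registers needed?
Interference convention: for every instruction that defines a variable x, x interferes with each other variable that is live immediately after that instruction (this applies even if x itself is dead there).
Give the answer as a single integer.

def/use:
  n0: {p,r} / ∅
  n1: {j,p} / ∅
  n2: {r} / ∅
  n3: {q} / {r}
  n4: {q} / {p}

Backward fixpoint:
  n0 li=∅ lo={r}
  n1 li={r} lo={p,r}
  n2 li={p} lo={p}
  n3 li={p,r} lo={p,r}
  n4 li={p} lo=∅

Conflict graph:
  j — {p,r}
  p — {j,q,r}
  q — {p,r}
  r — {j,p,q}

Registers:
  clique {j,p,r} ⇒ need ≥ 3
  assign j→R2 p→R0 q→R2 r→R1 — no edge inside a register ⇒ χ ≤ 3
  χ = 3

Answer: 3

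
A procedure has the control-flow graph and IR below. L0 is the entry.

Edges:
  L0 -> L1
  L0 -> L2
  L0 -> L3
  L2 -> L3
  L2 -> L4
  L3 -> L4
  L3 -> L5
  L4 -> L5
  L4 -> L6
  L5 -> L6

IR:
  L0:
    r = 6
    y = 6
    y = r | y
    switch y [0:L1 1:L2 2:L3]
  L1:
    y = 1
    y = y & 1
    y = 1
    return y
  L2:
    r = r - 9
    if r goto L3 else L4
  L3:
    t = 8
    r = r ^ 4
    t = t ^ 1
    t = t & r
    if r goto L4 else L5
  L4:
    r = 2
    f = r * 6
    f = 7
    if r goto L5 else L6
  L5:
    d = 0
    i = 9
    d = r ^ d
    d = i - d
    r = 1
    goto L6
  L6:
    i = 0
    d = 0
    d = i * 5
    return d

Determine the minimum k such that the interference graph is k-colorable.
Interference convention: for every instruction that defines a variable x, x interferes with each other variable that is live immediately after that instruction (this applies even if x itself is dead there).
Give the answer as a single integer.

Answer: 3

Working:
def/use:
  L0: def={r,y} ue=∅
  L1: def={y} ue=∅
  L2: def={r} ue={r}
  L3: def={r,t} ue={r}
  L4: def={f,r} ue=∅
  L5: def={d,i,r} ue={r}
  L6: def={d,i} ue=∅

Liveness:
  L0: in=∅ out={r}
  L1: in=∅ out=∅
  L2: in={r} out={r}
  L3: in={r} out={r}
  L4: in=∅ out={r}
  L5: in={r} out=∅
  L6: in=∅ out=∅

Interfere edges:
  d↔{i,r}
  f↔{r}
  i↔{d,r}
  r↔{d,f,i,t,y}
  t↔{r}
  y↔{r}

Colouring:
  {d,i,r} pairwise interfere (3-clique) ⇒ χ ≥ 3
  assign d→r1 f→r1 i→r2 r→r0 t→r1 y→r1 — no edge inside a register ⇒ χ ≤ 3
  χ = 3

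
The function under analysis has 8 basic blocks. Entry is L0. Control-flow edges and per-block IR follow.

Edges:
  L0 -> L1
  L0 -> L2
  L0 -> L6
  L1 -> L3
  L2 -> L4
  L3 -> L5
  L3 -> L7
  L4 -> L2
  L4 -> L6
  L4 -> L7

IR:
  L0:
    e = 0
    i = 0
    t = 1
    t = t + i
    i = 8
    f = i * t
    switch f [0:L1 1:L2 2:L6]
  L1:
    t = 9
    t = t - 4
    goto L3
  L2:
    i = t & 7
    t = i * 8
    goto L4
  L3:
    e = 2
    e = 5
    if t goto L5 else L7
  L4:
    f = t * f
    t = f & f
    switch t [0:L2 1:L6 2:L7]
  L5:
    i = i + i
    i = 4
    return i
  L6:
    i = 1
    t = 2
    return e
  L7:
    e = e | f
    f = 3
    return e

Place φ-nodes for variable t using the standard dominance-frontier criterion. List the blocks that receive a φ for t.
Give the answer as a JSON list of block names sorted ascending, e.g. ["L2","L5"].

idom tree: L1←L0 L2←L0 L3←L1 L4←L2 L5←L3 L6←L0 L7←L0
Dom at joins:
  L2: preds {L0,L4}: {L0} ∩ {L0,L2,L4} = {L0}; idom=L0
  L6: preds {L0,L4}: {L0} ∩ {L0,L2,L4} = {L0}; idom=L0
  L7: preds {L3,L4}: {L0,L1,L3} ∩ {L0,L2,L4} = {L0}; idom=L0

Frontier:
  L2←L0: walk · to L0
  L2←L4: walk L4→L2 to L0
  L6←L0: walk · to L0
  L6←L4: walk L4→L2 to L0
  L7←L3: walk L3→L1 to L0
  L7←L4: walk L4→L2 to L0
  DF(L0)=∅
  DF(L1)={L7}
  DF(L2)={L2,L6,L7}
  DF(L3)={L7}
  DF(L4)={L2,L6,L7}
  DF(L5)=∅
  DF(L6)=∅
  DF(L7)=∅

φ for t: defs {L0,L1,L2,L4,L6}
  DF⁺ = {L2,L6,L7}

Answer: ["L2", "L6", "L7"]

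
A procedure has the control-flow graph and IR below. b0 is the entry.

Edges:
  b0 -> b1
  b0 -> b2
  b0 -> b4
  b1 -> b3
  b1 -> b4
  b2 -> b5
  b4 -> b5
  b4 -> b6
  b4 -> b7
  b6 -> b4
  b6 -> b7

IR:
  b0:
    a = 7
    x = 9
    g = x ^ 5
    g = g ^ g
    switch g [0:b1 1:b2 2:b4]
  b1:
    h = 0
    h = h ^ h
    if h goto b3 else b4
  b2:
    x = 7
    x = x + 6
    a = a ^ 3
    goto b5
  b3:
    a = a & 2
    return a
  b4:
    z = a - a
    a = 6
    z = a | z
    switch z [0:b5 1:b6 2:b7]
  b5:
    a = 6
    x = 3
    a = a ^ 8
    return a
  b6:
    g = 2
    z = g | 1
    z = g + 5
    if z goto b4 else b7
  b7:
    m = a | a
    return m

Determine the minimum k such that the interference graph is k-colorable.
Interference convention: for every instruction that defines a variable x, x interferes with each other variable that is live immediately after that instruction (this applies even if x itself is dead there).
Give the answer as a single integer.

Answer: 3

Analysis:
def/use:
  b0 def {a,g,x} use ∅
  b1 def {h} use ∅
  b2 def {a,x} use {a}
  b3 def {a} use {a}
  b4 def {a,z} use {a}
  b5 def {a,x} use ∅
  b6 def {g,z} use ∅
  b7 def {m} use {a}

Liveness:
  live b0: ∅→{a}
  live b1: {a}→{a}
  live b2: {a}→∅
  live b3: {a}→∅
  live b4: {a}→{a}
  live b5: ∅→∅
  live b6: {a}→{a}
  live b7: {a}→∅

Interference:
  a — {g,h,x,z}
  g — {a,z}
  h — {a}
  m — ∅
  x — {a}
  z — {a,g}

Registers:
  clique {a,g,z} ⇒ need ≥ 3
  assign a→c0 g→c1 h→c1 m→c0 x→c1 z→c2 — no edge inside a register ⇒ χ ≤ 3
  χ = 3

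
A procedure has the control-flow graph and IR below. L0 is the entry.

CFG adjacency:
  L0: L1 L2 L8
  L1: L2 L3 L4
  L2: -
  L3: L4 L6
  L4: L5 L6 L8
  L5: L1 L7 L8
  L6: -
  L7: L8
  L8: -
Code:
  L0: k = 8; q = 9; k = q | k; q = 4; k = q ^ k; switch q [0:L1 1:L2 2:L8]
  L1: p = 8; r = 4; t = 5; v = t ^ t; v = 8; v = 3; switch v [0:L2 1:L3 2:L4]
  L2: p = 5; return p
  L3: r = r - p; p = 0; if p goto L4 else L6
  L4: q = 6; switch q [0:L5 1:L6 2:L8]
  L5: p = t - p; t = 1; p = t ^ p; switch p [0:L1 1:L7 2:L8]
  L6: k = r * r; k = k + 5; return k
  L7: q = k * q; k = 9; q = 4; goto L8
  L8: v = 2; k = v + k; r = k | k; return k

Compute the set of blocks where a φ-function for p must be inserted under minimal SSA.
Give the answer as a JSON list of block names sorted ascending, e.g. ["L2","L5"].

idom tree: L1←L0 L2←L0 L3←L1 L4←L1 L5←L4 L6←L1 L7←L5 L8←L0
Dom∩ at merges:
  L1: preds {L0,L5}: {L0} ∩ {L0,L1,L4,L5} = {L0}; idom=L0
  L2: preds {L0,L1}: {L0} ∩ {L0,L1} = {L0}; idom=L0
  L4: preds {L1,L3}: {L0,L1} ∩ {L0,L1,L3} = {L0,L1}; idom=L1
  L6: preds {L3,L4}: {L0,L1,L3} ∩ {L0,L1,L4} = {L0,L1}; idom=L1
  L8: preds {L0,L4,L5,L7}: {L0} ∩ {L0,L1,L4} ∩ {L0,L1,L4,L5} ∩ {L0,L1,L4,L5,L7} = {L0}; idom=L0

Frontier:
  L1←L0: walk · to L0
  L1←L5: walk L5→L4→L1 to L0
  L2←L0: walk · to L0
  L2←L1: walk L1 to L0
  L4←L1: walk · to L1
  L4←L3: walk L3 to L1
  L6←L3: walk L3 to L1
  L6←L4: walk L4 to L1
  L8←L0: walk · to L0
  L8←L4: walk L4→L1 to L0
  L8←L5: walk L5→L4→L1 to L0
  L8←L7: walk L7→L5→L4→L1 to L0
  L0: DF=∅
  L1: DF={L1,L2,L8}
  L2: DF=∅
  L3: DF={L4,L6}
  L4: DF={L1,L6,L8}
  L5: DF={L1,L8}
  L6: DF=∅
  L7: DF={L8}
  L8: DF=∅

φ for p: defs {L1,L2,L3,L5}
  DF⁺ = {L1,L2,L4,L6,L8}

Answer: ["L1", "L2", "L4", "L6", "L8"]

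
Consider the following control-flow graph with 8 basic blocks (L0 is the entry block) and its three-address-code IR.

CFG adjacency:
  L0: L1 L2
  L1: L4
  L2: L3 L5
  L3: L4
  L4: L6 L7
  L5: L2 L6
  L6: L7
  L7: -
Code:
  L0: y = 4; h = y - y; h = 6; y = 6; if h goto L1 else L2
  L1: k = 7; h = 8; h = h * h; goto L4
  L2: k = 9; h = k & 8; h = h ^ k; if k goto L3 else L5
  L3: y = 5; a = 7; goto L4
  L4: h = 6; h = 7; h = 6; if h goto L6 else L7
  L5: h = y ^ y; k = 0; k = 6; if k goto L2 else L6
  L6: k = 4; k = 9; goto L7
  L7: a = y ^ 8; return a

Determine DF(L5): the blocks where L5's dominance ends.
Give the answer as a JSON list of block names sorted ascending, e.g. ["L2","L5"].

idom tree: L1←L0 L2←L0 L3←L2 L4←L0 L5←L2 L6←L0 L7←L0
Join-block Dom:
  L2: preds {L0,L5}: {L0} ∩ {L0,L2,L5} = {L0}; idom=L0
  L4: preds {L1,L3}: {L0,L1} ∩ {L0,L2,L3} = {L0}; idom=L0
  L6: preds {L4,L5}: {L0,L4} ∩ {L0,L2,L5} = {L0}; idom=L0
  L7: preds {L4,L6}: {L0,L4} ∩ {L0,L6} = {L0}; idom=L0

Frontier:
  join L2 pred L0: · stop@L0
  join L2 pred L5: L5→L2 stop@L0
  join L4 pred L1: L1 stop@L0
  join L4 pred L3: L3→L2 stop@L0
  join L6 pred L4: L4 stop@L0
  join L6 pred L5: L5→L2 stop@L0
  join L7 pred L4: L4 stop@L0
  join L7 pred L6: L6 stop@L0
  DF(L0)=∅
  DF(L1)={L4}
  DF(L2)={L2,L4,L6}
  DF(L3)={L4}
  DF(L4)={L6,L7}
  DF(L5)={L2,L6}
  DF(L6)={L7}
  DF(L7)=∅

DF(L5) = ["L2", "L6"]

Answer: ["L2", "L6"]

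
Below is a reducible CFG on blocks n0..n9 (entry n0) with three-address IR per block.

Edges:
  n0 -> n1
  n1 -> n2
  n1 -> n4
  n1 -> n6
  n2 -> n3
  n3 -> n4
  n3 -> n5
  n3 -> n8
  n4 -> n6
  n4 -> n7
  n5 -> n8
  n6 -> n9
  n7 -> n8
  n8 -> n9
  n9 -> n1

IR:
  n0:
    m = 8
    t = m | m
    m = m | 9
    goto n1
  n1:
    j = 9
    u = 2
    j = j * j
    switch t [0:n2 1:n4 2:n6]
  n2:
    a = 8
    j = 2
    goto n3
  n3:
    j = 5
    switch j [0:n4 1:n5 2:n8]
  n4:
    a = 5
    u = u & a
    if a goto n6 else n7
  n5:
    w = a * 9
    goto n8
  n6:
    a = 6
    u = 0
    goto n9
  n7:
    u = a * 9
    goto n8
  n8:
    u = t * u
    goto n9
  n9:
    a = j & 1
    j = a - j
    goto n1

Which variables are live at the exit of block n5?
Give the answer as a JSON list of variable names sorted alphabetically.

Per-block:
  n0: {m,t} / ∅
  n1: {j,u} / {t}
  n2: {a,j} / ∅
  n3: {j} / ∅
  n4: {a,u} / {u}
  n5: {w} / {a}
  n6: {a,u} / ∅
  n7: {u} / {a}
  n8: {u} / {t,u}
  n9: {a,j} / {j}

Backward fixpoint:
  n0 li=∅ lo={t}
  n1 li={t} lo={j,t,u}
  n2 li={t,u} lo={a,t,u}
  n3 li={a,t,u} lo={a,j,t,u}
  n4 li={j,t,u} lo={a,j,t}
  n5 li={a,j,t,u} lo={j,t,u}
  n6 li={j,t} lo={j,t}
  n7 li={a,j,t} lo={j,t,u}
  n8 li={j,t,u} lo={j,t}
  n9 li={j,t} lo={t}

live-out(n5) = ["j", "t", "u"]

Answer: ["j", "t", "u"]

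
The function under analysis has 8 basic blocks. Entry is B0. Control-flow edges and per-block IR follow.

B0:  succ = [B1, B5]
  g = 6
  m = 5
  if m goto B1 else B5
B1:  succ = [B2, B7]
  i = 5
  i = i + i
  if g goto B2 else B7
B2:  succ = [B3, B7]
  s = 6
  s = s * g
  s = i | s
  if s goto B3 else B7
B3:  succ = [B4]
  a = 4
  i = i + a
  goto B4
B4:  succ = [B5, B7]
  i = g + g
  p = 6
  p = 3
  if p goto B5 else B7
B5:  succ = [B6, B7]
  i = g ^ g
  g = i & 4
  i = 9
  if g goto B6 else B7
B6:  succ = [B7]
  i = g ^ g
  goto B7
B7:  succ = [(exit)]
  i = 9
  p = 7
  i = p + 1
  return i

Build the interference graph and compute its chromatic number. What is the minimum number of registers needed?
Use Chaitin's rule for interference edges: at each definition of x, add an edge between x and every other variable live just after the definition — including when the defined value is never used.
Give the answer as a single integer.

Answer: 3

Analysis:
Block summaries:
  B0 def {g,m} use ∅
  B1 def {i} use {g}
  B2 def {s} use {g,i}
  B3 def {a,i} use {i}
  B4 def {i,p} use {g}
  B5 def {g,i} use {g}
  B6 def {i} use {g}
  B7 def {i,p} use ∅

Live sets:
  live B0: ∅→{g}
  live B1: {g}→{g,i}
  live B2: {g,i}→{g,i}
  live B3: {g,i}→{g}
  live B4: {g}→{g}
  live B5: {g}→{g}
  live B6: {g}→∅
  live B7: ∅→∅

Interference:
  a — {g,i}
  g — {a,i,m,p,s}
  i — {a,g,s}
  m — {g}
  p — {g}
  s — {g,i}

Colouring:
  {a,g,i} pairwise interfere (3-clique) ⇒ χ ≥ 3
  3-colouring: r0={g}  r1={i,m,p}  r2={a,s}
  χ = 3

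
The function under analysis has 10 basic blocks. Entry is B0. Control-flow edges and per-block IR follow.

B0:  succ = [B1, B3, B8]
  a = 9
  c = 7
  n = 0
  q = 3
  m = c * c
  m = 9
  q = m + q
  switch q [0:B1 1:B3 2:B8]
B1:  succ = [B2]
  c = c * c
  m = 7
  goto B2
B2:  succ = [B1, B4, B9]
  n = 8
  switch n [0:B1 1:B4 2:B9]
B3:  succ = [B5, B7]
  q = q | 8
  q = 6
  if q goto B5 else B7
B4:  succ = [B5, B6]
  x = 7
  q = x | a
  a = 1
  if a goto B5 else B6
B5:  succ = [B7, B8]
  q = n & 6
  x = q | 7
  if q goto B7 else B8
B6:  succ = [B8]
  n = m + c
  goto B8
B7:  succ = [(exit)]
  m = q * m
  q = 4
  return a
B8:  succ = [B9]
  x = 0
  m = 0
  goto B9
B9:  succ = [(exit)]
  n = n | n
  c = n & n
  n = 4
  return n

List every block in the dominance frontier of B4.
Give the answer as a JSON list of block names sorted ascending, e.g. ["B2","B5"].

Answer: ["B5", "B8"]

Derivation:
idom tree: B1←B0 B2←B1 B3←B0 B4←B2 B5←B0 B6←B4 B7←B0 B8←B0 B9←B0
Dom∩ at merges:
  B1: preds {B0,B2}: {B0} ∩ {B0,B1,B2} = {B0}; idom=B0
  B5: preds {B3,B4}: {B0,B3} ∩ {B0,B1,B2,B4} = {B0}; idom=B0
  B7: preds {B3,B5}: {B0,B3} ∩ {B0,B5} = {B0}; idom=B0
  B8: preds {B0,B5,B6}: {B0} ∩ {B0,B5} ∩ {B0,B1,B2,B4,B6} = {B0}; idom=B0
  B9: preds {B2,B8}: {B0,B1,B2} ∩ {B0,B8} = {B0}; idom=B0

DF derivation:
  B1←B0: walk · to B0
  B1←B2: walk B2→B1 to B0
  B5←B3: walk B3 to B0
  B5←B4: walk B4→B2→B1 to B0
  B7←B3: walk B3 to B0
  B7←B5: walk B5 to B0
  B8←B0: walk · to B0
  B8←B5: walk B5 to B0
  B8←B6: walk B6→B4→B2→B1 to B0
  B9←B2: walk B2→B1 to B0
  B9←B8: walk B8 to B0
  B0: DF=∅
  B1: DF={B1,B5,B8,B9}
  B2: DF={B1,B5,B8,B9}
  B3: DF={B5,B7}
  B4: DF={B5,B8}
  B5: DF={B7,B8}
  B6: DF={B8}
  B7: DF=∅
  B8: DF={B9}
  B9: DF=∅

DF(B4) = ["B5", "B8"]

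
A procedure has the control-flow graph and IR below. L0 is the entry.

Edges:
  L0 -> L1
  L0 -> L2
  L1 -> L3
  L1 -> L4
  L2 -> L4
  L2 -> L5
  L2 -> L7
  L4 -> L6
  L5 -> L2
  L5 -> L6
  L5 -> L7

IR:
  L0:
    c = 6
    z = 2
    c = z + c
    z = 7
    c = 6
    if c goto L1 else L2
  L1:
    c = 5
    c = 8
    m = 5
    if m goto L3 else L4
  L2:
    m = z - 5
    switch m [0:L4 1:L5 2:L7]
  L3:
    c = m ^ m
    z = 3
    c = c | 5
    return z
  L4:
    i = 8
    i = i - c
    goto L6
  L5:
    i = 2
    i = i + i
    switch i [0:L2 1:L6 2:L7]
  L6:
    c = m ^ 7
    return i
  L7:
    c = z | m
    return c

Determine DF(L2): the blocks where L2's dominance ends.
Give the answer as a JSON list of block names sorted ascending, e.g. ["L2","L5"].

idom tree: L1←L0 L2←L0 L3←L1 L4←L0 L5←L2 L6←L0 L7←L2
Dom∩ at merges:
  L2: preds {L0,L5}: {L0} ∩ {L0,L2,L5} = {L0}; idom=L0
  L4: preds {L1,L2}: {L0,L1} ∩ {L0,L2} = {L0}; idom=L0
  L6: preds {L4,L5}: {L0,L4} ∩ {L0,L2,L5} = {L0}; idom=L0
  L7: preds {L2,L5}: {L0,L2} ∩ {L0,L2,L5} = {L0,L2}; idom=L2

DF walk-up:
  join L2 pred L0: · stop@L0
  join L2 pred L5: L5→L2 stop@L0
  join L4 pred L1: L1 stop@L0
  join L4 pred L2: L2 stop@L0
  join L6 pred L4: L4 stop@L0
  join L6 pred L5: L5→L2 stop@L0
  join L7 pred L2: · stop@L2
  join L7 pred L5: L5 stop@L2
  L0: DF=∅
  L1: DF={L4}
  L2: DF={L2,L4,L6}
  L3: DF=∅
  L4: DF={L6}
  L5: DF={L2,L6,L7}
  L6: DF=∅
  L7: DF=∅

DF(L2) = ["L2", "L4", "L6"]

Answer: ["L2", "L4", "L6"]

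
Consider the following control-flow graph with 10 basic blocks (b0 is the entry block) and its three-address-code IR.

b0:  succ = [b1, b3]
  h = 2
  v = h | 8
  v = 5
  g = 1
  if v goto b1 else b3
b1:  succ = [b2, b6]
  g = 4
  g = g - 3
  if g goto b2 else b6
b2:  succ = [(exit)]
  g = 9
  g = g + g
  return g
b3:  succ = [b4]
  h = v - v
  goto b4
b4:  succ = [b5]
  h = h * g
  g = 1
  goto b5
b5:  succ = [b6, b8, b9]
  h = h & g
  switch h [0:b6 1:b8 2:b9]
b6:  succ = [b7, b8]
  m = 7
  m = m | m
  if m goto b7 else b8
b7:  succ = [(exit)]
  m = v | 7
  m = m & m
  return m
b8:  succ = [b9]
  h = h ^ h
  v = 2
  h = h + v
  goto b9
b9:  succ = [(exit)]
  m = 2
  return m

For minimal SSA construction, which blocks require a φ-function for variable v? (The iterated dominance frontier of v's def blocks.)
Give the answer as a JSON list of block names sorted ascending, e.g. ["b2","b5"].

idom tree: b1←b0 b2←b1 b3←b0 b4←b3 b5←b4 b6←b0 b7←b6 b8←b0 b9←b0
Dom at joins:
  b6: preds {b1,b5}: {b0,b1} ∩ {b0,b3,b4,b5} = {b0}; idom=b0
  b8: preds {b5,b6}: {b0,b3,b4,b5} ∩ {b0,b6} = {b0}; idom=b0
  b9: preds {b5,b8}: {b0,b3,b4,b5} ∩ {b0,b8} = {b0}; idom=b0

Frontier:
  b6←b1: walk b1 to b0
  b6←b5: walk b5→b4→b3 to b0
  b8←b5: walk b5→b4→b3 to b0
  b8←b6: walk b6 to b0
  b9←b5: walk b5→b4→b3 to b0
  b9←b8: walk b8 to b0
  b0 → ∅
  b1 → {b6}
  b2 → ∅
  b3 → {b6,b8,b9}
  b4 → {b6,b8,b9}
  b5 → {b6,b8,b9}
  b6 → {b8}
  b7 → ∅
  b8 → {b9}
  b9 → ∅

φ for v: defs {b0,b8}
  DF⁺ = {b9}

Answer: ["b9"]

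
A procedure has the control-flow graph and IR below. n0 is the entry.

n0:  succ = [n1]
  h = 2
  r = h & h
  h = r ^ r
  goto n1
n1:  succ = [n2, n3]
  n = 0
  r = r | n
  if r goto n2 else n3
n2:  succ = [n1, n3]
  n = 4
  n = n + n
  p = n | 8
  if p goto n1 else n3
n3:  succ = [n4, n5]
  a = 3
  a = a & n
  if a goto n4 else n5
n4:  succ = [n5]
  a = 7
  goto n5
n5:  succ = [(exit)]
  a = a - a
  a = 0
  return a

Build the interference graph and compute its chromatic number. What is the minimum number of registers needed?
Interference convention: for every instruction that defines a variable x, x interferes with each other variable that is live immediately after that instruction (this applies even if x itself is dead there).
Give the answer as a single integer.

Per-block:
  n0 def {h,r} use ∅
  n1 def {n,r} use {r}
  n2 def {n,p} use ∅
  n3 def {a} use {n}
  n4 def {a} use ∅
  n5 def {a} use {a}

Live sets:
  n0 li=∅ lo={r}
  n1 li={r} lo={n,r}
  n2 li={r} lo={n,r}
  n3 li={n} lo={a}
  n4 li=∅ lo={a}
  n5 li={a} lo=∅

Interference:
  a — {n}
  h — {r}
  n — {a,p,r}
  p — {n,r}
  r — {h,n,p}

Registers:
  lower bound: {n,p,r} mutually conflict ⇒ χ ≥ 3
  3-colouring: c0={h,n}  c1={a,r}  c2={p}
  χ = 3

Answer: 3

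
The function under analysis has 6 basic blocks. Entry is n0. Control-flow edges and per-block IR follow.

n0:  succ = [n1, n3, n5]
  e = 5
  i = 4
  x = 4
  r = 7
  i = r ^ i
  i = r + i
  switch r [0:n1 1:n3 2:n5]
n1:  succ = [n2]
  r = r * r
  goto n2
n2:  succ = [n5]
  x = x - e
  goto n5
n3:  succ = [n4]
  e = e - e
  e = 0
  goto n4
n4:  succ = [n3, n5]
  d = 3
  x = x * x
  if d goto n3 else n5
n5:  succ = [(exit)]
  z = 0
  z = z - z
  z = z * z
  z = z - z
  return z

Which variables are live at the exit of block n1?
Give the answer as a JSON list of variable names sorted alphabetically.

Per-block:
  n0: {e,i,r,x} / ∅
  n1: {r} / {r}
  n2: {x} / {e,x}
  n3: {e} / {e}
  n4: {d,x} / {x}
  n5: {z} / ∅

Live sets:
  n0 li=∅ lo={e,r,x}
  n1 li={e,r,x} lo={e,x}
  n2 li={e,x} lo=∅
  n3 li={e,x} lo={e,x}
  n4 li={e,x} lo={e,x}
  n5 li=∅ lo=∅

live-out(n1) = ["e", "x"]

Answer: ["e", "x"]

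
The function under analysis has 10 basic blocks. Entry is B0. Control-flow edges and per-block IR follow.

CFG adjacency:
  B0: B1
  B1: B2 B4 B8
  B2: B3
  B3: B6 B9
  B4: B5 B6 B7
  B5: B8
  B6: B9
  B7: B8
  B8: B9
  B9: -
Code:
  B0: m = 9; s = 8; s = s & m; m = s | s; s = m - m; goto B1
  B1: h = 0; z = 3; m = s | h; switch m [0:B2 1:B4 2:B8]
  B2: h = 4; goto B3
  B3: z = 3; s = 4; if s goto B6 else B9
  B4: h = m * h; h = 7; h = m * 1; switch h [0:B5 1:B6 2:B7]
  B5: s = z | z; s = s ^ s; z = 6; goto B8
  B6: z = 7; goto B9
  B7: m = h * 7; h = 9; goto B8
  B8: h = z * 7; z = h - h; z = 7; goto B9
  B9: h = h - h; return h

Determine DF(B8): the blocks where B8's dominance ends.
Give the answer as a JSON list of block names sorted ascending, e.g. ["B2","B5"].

Answer: ["B9"]

Working:
idom tree: B1←B0 B2←B1 B3←B2 B4←B1 B5←B4 B6←B1 B7←B4 B8←B1 B9←B1
Dom at joins:
  B6: preds {B3,B4}: {B0,B1,B2,B3} ∩ {B0,B1,B4} = {B0,B1}; idom=B1
  B8: preds {B1,B5,B7}: {B0,B1} ∩ {B0,B1,B4,B5} ∩ {B0,B1,B4,B7} = {B0,B1}; idom=B1
  B9: preds {B3,B6,B8}: {B0,B1,B2,B3} ∩ {B0,B1,B6} ∩ {B0,B1,B8} = {B0,B1}; idom=B1

DF walk-up:
  join B6 pred B3: B3→B2 stop@B1
  join B6 pred B4: B4 stop@B1
  join B8 pred B1: · stop@B1
  join B8 pred B5: B5→B4 stop@B1
  join B8 pred B7: B7→B4 stop@B1
  join B9 pred B3: B3→B2 stop@B1
  join B9 pred B6: B6 stop@B1
  join B9 pred B8: B8 stop@B1
  B0 → ∅
  B1 → ∅
  B2 → {B6,B9}
  B3 → {B6,B9}
  B4 → {B6,B8}
  B5 → {B8}
  B6 → {B9}
  B7 → {B8}
  B8 → {B9}
  B9 → ∅

DF(B8) = ["B9"]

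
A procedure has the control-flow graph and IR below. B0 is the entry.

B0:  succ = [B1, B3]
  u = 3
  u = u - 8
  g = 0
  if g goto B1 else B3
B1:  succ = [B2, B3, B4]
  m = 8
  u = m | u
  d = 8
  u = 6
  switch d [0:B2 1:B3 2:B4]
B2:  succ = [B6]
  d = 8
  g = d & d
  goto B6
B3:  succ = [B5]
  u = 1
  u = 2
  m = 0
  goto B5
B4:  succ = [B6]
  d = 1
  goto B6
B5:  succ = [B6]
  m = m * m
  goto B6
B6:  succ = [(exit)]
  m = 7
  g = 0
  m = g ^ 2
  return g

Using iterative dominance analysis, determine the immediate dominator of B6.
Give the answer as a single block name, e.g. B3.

idom tree: B1←B0 B2←B1 B3←B0 B4←B1 B5←B3 B6←B0
Dom∩ at merges:
  B3: preds {B0,B1}: {B0} ∩ {B0,B1} = {B0}; idom=B0
  B6: preds {B2,B4,B5}: {B0,B1,B2} ∩ {B0,B1,B4} ∩ {B0,B3,B5} = {B0}; idom=B0

idom(B6) = B0

Answer: B0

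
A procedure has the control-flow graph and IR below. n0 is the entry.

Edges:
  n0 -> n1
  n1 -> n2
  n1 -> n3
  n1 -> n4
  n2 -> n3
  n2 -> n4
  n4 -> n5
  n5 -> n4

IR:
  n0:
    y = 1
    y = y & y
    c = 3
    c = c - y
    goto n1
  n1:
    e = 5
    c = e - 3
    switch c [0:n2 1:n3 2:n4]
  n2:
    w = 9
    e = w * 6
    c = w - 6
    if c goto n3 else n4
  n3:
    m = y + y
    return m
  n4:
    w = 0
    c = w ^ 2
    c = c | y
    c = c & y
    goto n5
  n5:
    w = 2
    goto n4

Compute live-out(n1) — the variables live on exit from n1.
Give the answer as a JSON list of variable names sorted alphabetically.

Per-block:
  n0: {c,y} / ∅
  n1: {c,e} / ∅
  n2: {c,e,w} / ∅
  n3: {m} / {y}
  n4: {c,w} / {y}
  n5: {w} / ∅

Liveness:
  n0 li=∅ lo={y}
  n1 li={y} lo={y}
  n2 li={y} lo={y}
  n3 li={y} lo=∅
  n4 li={y} lo={y}
  n5 li={y} lo={y}

live-out(n1) = ["y"]

Answer: ["y"]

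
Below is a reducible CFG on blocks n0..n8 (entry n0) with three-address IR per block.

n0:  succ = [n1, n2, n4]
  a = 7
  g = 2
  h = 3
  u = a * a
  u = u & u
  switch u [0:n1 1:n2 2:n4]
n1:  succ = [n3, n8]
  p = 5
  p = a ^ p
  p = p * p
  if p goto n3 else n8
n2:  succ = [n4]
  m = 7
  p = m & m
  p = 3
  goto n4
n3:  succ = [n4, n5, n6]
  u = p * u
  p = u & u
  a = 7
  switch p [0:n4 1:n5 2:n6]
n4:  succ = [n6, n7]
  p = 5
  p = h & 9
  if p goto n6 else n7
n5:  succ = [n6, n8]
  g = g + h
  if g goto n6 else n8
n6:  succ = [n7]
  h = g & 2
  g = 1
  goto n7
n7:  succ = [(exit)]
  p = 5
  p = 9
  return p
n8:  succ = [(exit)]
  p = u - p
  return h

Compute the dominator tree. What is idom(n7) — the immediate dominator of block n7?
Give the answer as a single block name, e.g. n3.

Answer: n0

Working:
idom tree: n1←n0 n2←n0 n3←n1 n4←n0 n5←n3 n6←n0 n7←n0 n8←n1
Dom∩ at merges:
  n4: preds {n0,n2,n3}: {n0} ∩ {n0,n2} ∩ {n0,n1,n3} = {n0}; idom=n0
  n6: preds {n3,n4,n5}: {n0,n1,n3} ∩ {n0,n4} ∩ {n0,n1,n3,n5} = {n0}; idom=n0
  n7: preds {n4,n6}: {n0,n4} ∩ {n0,n6} = {n0}; idom=n0
  n8: preds {n1,n5}: {n0,n1} ∩ {n0,n1,n3,n5} = {n0,n1}; idom=n1

idom(n7) = n0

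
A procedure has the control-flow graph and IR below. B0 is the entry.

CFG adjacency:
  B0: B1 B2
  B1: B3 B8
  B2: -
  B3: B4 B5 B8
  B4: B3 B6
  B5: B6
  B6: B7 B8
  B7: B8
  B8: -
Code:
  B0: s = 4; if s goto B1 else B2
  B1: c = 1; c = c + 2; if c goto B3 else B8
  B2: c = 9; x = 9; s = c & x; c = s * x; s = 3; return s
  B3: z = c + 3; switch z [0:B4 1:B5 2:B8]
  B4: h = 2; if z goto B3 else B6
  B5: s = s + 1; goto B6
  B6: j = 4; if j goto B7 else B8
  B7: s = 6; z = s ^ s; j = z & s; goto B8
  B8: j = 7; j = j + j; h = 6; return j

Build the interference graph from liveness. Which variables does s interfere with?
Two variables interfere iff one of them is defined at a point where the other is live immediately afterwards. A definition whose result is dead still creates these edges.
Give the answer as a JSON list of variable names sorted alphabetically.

Answer: ["c", "h", "x", "z"]

Working:
Block summaries:
  B0: {s} / ∅
  B1: {c} / ∅
  B2: {c,s,x} / ∅
  B3: {z} / {c}
  B4: {h} / {z}
  B5: {s} / {s}
  B6: {j} / ∅
  B7: {j,s,z} / ∅
  B8: {h,j} / ∅

Live sets:
  live B0: ∅→{s}
  live B1: {s}→{c,s}
  live B2: ∅→∅
  live B3: {c,s}→{c,s,z}
  live B4: {c,s,z}→{c,s}
  live B5: {s}→∅
  live B6: ∅→∅
  live B7: ∅→∅
  live B8: ∅→∅

Interference:
  c — {h,s,x,z}
  h — {c,j,s,z}
  j — {h}
  s — {c,h,x,z}
  x — {c,s}
  z — {c,h,s}

N(s) = ["c", "h", "x", "z"]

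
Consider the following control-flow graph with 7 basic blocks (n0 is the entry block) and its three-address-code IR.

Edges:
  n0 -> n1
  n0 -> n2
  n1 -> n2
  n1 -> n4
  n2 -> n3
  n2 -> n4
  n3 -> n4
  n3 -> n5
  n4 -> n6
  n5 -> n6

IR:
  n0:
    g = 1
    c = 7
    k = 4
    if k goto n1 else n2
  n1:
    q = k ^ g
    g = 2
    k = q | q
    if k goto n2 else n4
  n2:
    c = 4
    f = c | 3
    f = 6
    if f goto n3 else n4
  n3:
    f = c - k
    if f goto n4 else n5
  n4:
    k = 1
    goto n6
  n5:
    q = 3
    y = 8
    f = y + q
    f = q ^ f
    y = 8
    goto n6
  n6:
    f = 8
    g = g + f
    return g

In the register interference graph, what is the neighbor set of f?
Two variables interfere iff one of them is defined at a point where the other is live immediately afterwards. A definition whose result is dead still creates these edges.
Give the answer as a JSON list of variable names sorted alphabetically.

Answer: ["c", "g", "k", "q"]

Analysis:
def/use:
  n0: {c,g,k} / ∅
  n1: {g,k,q} / {g,k}
  n2: {c,f} / ∅
  n3: {f} / {c,k}
  n4: {k} / ∅
  n5: {f,q,y} / ∅
  n6: {f,g} / {g}

Backward fixpoint:
  n0 li=∅ lo={g,k}
  n1 li={g,k} lo={g,k}
  n2 li={g,k} lo={c,g,k}
  n3 li={c,g,k} lo={g}
  n4 li={g} lo={g}
  n5 li={g} lo={g}
  n6 li={g} lo=∅

Interfere edges:
  c: {f,g,k}
  f: {c,g,k,q}
  g: {c,f,k,q,y}
  k: {c,f,g}
  q: {f,g,y}
  y: {g,q}

N(f) = ["c", "g", "k", "q"]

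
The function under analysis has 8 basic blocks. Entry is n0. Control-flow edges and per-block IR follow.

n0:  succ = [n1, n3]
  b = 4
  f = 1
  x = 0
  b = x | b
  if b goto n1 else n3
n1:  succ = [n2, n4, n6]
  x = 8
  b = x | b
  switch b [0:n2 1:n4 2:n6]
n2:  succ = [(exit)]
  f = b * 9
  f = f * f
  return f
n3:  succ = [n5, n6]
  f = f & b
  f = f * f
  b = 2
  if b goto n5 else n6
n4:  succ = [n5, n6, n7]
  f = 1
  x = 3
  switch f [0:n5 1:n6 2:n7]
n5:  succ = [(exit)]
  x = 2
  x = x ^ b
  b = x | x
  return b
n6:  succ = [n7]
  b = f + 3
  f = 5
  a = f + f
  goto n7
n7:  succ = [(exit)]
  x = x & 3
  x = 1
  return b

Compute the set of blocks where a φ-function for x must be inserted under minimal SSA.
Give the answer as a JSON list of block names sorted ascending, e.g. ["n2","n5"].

Answer: ["n5", "n6", "n7"]

Derivation:
idom tree: n1←n0 n2←n1 n3←n0 n4←n1 n5←n0 n6←n0 n7←n0
Dom∩ at merges:
  n5: preds {n3,n4}: {n0,n3} ∩ {n0,n1,n4} = {n0}; idom=n0
  n6: preds {n1,n3,n4}: {n0,n1} ∩ {n0,n3} ∩ {n0,n1,n4} = {n0}; idom=n0
  n7: preds {n4,n6}: {n0,n1,n4} ∩ {n0,n6} = {n0}; idom=n0

DF derivation:
  join n5 pred n3: n3 stop@n0
  join n5 pred n4: n4→n1 stop@n0
  join n6 pred n1: n1 stop@n0
  join n6 pred n3: n3 stop@n0
  join n6 pred n4: n4→n1 stop@n0
  join n7 pred n4: n4→n1 stop@n0
  join n7 pred n6: n6 stop@n0
  n0 → ∅
  n1 → {n5,n6,n7}
  n2 → ∅
  n3 → {n5,n6}
  n4 → {n5,n6,n7}
  n5 → ∅
  n6 → {n7}
  n7 → ∅

φ for x: defs {n0,n1,n4,n5,n7}
  DF⁺ = {n5,n6,n7}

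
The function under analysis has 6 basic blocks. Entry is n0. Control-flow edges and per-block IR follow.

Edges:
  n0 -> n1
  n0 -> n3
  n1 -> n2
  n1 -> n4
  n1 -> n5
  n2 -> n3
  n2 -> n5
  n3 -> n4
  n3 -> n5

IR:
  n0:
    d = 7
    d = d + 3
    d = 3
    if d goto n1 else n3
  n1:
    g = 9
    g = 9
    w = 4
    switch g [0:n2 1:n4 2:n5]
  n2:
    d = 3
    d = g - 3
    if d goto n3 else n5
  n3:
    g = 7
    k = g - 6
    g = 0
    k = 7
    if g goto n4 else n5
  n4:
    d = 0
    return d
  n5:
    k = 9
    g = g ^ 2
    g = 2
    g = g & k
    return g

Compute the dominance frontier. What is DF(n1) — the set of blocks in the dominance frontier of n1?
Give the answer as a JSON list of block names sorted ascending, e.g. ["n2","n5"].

idom tree: n1←n0 n2←n1 n3←n0 n4←n0 n5←n0
Dom∩ at merges:
  n3: preds {n0,n2}: {n0} ∩ {n0,n1,n2} = {n0}; idom=n0
  n4: preds {n1,n3}: {n0,n1} ∩ {n0,n3} = {n0}; idom=n0
  n5: preds {n1,n2,n3}: {n0,n1} ∩ {n0,n1,n2} ∩ {n0,n3} = {n0}; idom=n0

DF derivation:
  n3←n0: walk · to n0
  n3←n2: walk n2→n1 to n0
  n4←n1: walk n1 to n0
  n4←n3: walk n3 to n0
  n5←n1: walk n1 to n0
  n5←n2: walk n2→n1 to n0
  n5←n3: walk n3 to n0
  n0 → ∅
  n1 → {n3,n4,n5}
  n2 → {n3,n5}
  n3 → {n4,n5}
  n4 → ∅
  n5 → ∅

DF(n1) = ["n3", "n4", "n5"]

Answer: ["n3", "n4", "n5"]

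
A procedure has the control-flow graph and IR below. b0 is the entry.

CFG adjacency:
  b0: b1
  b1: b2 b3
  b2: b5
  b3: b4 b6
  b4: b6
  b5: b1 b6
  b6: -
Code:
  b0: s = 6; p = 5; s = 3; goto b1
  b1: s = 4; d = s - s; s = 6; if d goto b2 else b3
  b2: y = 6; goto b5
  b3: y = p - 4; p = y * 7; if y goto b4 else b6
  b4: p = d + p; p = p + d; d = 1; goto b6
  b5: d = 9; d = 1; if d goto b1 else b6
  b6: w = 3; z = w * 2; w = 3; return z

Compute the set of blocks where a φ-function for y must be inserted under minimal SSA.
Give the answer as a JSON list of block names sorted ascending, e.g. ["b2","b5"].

idom tree: b1←b0 b2←b1 b3←b1 b4←b3 b5←b2 b6←b1
Join-block Dom:
  b1: preds {b0,b5}: {b0} ∩ {b0,b1,b2,b5} = {b0}; idom=b0
  b6: preds {b3,b4,b5}: {b0,b1,b3} ∩ {b0,b1,b3,b4} ∩ {b0,b1,b2,b5} = {b0,b1}; idom=b1

DF derivation:
  join b1 pred b0: · stop@b0
  join b1 pred b5: b5→b2→b1 stop@b0
  join b6 pred b3: b3 stop@b1
  join b6 pred b4: b4→b3 stop@b1
  join b6 pred b5: b5→b2 stop@b1
  b0 → ∅
  b1 → {b1}
  b2 → {b1,b6}
  b3 → {b6}
  b4 → {b6}
  b5 → {b1,b6}
  b6 → ∅

φ for y: defs {b2,b3}
  DF⁺ = {b1,b6}

Answer: ["b1", "b6"]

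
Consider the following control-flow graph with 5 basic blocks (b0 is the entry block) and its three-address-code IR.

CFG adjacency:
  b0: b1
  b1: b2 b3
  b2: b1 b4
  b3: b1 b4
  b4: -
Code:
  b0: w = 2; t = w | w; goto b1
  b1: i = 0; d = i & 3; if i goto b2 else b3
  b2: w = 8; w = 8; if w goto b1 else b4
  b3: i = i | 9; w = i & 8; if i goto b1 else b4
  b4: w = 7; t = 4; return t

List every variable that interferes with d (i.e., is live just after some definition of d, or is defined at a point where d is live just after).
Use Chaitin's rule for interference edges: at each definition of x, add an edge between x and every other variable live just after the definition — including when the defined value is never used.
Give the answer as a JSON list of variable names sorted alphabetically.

Answer: ["i"]

Analysis:
Block summaries:
  b0 def {t,w} use ∅
  b1 def {d,i} use ∅
  b2 def {w} use ∅
  b3 def {i,w} use {i}
  b4 def {t,w} use ∅

Backward fixpoint:
  b0: in=∅ out=∅
  b1: in=∅ out={i}
  b2: in=∅ out=∅
  b3: in={i} out=∅
  b4: in=∅ out=∅

Conflict graph:
  d: {i}
  i: {d,w}
  t: ∅
  w: {i}

N(d) = ["i"]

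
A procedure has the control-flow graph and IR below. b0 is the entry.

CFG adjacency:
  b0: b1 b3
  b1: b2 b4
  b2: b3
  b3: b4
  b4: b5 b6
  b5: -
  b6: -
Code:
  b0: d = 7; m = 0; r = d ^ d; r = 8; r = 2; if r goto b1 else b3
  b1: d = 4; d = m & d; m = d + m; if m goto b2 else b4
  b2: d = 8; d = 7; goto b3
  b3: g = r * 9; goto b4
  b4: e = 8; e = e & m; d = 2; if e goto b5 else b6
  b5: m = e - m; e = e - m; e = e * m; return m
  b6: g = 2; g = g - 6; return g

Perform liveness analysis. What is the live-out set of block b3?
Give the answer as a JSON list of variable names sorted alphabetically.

Block summaries:
  b0: def={d,m,r} ue=∅
  b1: def={d,m} ue={m}
  b2: def={d} ue=∅
  b3: def={g} ue={r}
  b4: def={d,e} ue={m}
  b5: def={e,m} ue={e,m}
  b6: def={g} ue=∅

Backward fixpoint:
  b0: in=∅ out={m,r}
  b1: in={m,r} out={m,r}
  b2: in={m,r} out={m,r}
  b3: in={m,r} out={m}
  b4: in={m} out={e,m}
  b5: in={e,m} out=∅
  b6: in=∅ out=∅

live-out(b3) = ["m"]

Answer: ["m"]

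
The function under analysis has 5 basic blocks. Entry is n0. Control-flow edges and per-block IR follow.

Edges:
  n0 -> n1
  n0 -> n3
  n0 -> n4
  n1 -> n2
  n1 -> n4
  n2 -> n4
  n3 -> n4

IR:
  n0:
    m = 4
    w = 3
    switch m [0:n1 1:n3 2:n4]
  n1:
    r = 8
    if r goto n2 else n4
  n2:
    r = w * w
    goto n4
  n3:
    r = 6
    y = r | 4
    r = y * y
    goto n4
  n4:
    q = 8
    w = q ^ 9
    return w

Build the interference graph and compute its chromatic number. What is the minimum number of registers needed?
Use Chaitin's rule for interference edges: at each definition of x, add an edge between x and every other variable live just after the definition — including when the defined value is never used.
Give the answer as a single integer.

Answer: 2

Analysis:
Block summaries:
  n0: def={m,w} ue=∅
  n1: def={r} ue=∅
  n2: def={r} ue={w}
  n3: def={r,y} ue=∅
  n4: def={q,w} ue=∅

Liveness:
  n0: in=∅ out={w}
  n1: in={w} out={w}
  n2: in={w} out=∅
  n3: in=∅ out=∅
  n4: in=∅ out=∅

Conflict graph:
  m: {w}
  q: ∅
  r: {w}
  w: {m,r}
  y: ∅

Registers:
  lower bound: {m,w} mutually conflict ⇒ χ ≥ 2
  2-colouring: c0={q,w,y}  c1={m,r}
  χ = 2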